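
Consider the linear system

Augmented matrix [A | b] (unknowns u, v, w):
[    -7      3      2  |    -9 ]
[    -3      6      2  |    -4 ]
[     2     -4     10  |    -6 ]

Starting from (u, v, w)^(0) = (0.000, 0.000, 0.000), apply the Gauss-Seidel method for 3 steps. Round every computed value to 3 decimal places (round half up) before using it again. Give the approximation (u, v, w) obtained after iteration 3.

(1.129, 0.148, -0.767)

Iteration 1:
  u = (-9 - (3)·0.000 - (2)·0.000) / (-7) = 1.286
  v = (-4 - (-3)·1.286 - (2)·0.000) / (6) = -0.024
  w = (-6 - (2)·1.286 - (-4)·-0.024) / (10) = -0.867
Iteration 2:
  u = (-9 - (3)·-0.024 - (2)·-0.867) / (-7) = 1.028
  v = (-4 - (-3)·1.028 - (2)·-0.867) / (6) = 0.136
  w = (-6 - (2)·1.028 - (-4)·0.136) / (10) = -0.751
Iteration 3:
  u = (-9 - (3)·0.136 - (2)·-0.751) / (-7) = 1.129
  v = (-4 - (-3)·1.129 - (2)·-0.751) / (6) = 0.148
  w = (-6 - (2)·1.129 - (-4)·0.148) / (10) = -0.767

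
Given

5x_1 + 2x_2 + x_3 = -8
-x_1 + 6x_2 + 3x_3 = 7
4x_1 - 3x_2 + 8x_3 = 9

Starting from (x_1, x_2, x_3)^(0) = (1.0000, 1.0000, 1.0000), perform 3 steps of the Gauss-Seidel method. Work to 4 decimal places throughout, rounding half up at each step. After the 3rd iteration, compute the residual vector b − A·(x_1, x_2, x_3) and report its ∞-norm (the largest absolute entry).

Iteration 1:
  x_1 = (-8 - (2)·1.0000 - (1)·1.0000) / (5) = -2.2000
  x_2 = (7 - (-1)·-2.2000 - (3)·1.0000) / (6) = 0.3000
  x_3 = (9 - (4)·-2.2000 - (-3)·0.3000) / (8) = 2.3375
Iteration 2:
  x_1 = (-8 - (2)·0.3000 - (1)·2.3375) / (5) = -2.1875
  x_2 = (7 - (-1)·-2.1875 - (3)·2.3375) / (6) = -0.3667
  x_3 = (9 - (4)·-2.1875 - (-3)·-0.3667) / (8) = 2.0812
Iteration 3:
  x_1 = (-8 - (2)·-0.3667 - (1)·2.0812) / (5) = -1.8696
  x_2 = (7 - (-1)·-1.8696 - (3)·2.0812) / (6) = -0.1855
  x_3 = (9 - (4)·-1.8696 - (-3)·-0.1855) / (8) = 1.9902
Residual b − A·x = (-0.2712, 0.2728, 0.0003); ∞-norm = 0.2728

0.2728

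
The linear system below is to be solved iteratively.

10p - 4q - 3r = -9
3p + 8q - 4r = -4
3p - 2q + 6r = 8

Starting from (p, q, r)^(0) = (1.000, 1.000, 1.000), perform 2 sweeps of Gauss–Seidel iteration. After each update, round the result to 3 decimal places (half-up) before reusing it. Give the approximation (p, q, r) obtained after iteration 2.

Iteration 1:
  p = (-9 - (-4)·1.000 - (-3)·1.000) / (10) = -0.200
  q = (-4 - (3)·-0.200 - (-4)·1.000) / (8) = 0.075
  r = (8 - (3)·-0.200 - (-2)·0.075) / (6) = 1.458
Iteration 2:
  p = (-9 - (-4)·0.075 - (-3)·1.458) / (10) = -0.433
  q = (-4 - (3)·-0.433 - (-4)·1.458) / (8) = 0.391
  r = (8 - (3)·-0.433 - (-2)·0.391) / (6) = 1.680

(-0.433, 0.391, 1.680)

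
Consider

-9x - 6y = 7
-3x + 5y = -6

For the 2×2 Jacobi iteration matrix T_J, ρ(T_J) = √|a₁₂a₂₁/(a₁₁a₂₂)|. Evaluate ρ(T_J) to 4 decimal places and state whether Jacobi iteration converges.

0.6325

a₁₂a₂₁/(a₁₁a₂₂) = (-6)·(-3) / ((-9)·(5)) = -0.400000
ρ = √|-0.400000| = √0.400000 = 0.6325
ρ < 1, so Jacobi converges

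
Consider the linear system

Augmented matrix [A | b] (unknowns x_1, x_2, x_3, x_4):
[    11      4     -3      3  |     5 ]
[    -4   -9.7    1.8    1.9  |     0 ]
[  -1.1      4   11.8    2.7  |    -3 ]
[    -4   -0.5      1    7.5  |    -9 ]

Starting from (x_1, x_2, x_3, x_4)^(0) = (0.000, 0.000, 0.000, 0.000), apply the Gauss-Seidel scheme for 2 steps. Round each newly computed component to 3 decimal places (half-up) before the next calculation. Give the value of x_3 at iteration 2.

Iteration 1:
  x_1 = (5 - (4)·0.000 - (-3)·0.000 - (3)·0.000) / (11) = 0.455
  x_2 = (0 - (-4)·0.455 - (1.8)·0.000 - (1.9)·0.000) / (-9.7) = -0.188
  x_3 = (-3 - (-1.1)·0.455 - (4)·-0.188 - (2.7)·0.000) / (11.8) = -0.148
  x_4 = (-9 - (-4)·0.455 - (-0.5)·-0.188 - (1)·-0.148) / (7.5) = -0.950
Iteration 2:
  x_1 = (5 - (4)·-0.188 - (-3)·-0.148 - (3)·-0.950) / (11) = 0.742
  x_2 = (0 - (-4)·0.742 - (1.8)·-0.148 - (1.9)·-0.950) / (-9.7) = -0.520
  x_3 = (-3 - (-1.1)·0.742 - (4)·-0.520 - (2.7)·-0.950) / (11.8) = 0.209
  x_4 = (-9 - (-4)·0.742 - (-0.5)·-0.520 - (1)·0.209) / (7.5) = -0.867

0.209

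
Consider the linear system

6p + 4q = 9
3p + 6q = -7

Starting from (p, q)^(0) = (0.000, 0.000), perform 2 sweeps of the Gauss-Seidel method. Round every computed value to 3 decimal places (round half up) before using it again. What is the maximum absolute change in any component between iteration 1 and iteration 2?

1.278

Iteration 1:
  p = (9 - (4)·0.000) / (6) = 1.500
  q = (-7 - (3)·1.500) / (6) = -1.917
Iteration 2:
  p = (9 - (4)·-1.917) / (6) = 2.778
  q = (-7 - (3)·2.778) / (6) = -2.556
Change: (1.278, -0.639) → max |·| = 1.278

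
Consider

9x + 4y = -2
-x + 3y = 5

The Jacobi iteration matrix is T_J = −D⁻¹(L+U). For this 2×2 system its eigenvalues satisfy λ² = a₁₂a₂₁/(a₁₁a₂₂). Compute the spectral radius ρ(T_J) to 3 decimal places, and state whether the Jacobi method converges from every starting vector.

a₁₂a₂₁/(a₁₁a₂₂) = (4)·(-1) / ((9)·(3)) = -0.148148
ρ = √|-0.148148| = √0.148148 = 0.385
ρ < 1, so Jacobi converges

0.385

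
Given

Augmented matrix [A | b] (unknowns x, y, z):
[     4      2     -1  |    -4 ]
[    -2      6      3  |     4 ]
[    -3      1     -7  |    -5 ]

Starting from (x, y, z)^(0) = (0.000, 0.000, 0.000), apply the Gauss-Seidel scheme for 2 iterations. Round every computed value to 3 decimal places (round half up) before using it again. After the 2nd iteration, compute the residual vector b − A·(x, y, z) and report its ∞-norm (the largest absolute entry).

0.968

Iteration 1:
  x = (-4 - (2)·0.000 - (-1)·0.000) / (4) = -1.000
  y = (4 - (-2)·-1.000 - (3)·0.000) / (6) = 0.333
  z = (-5 - (-3)·-1.000 - (1)·0.333) / (-7) = 1.190
Iteration 2:
  x = (-4 - (2)·0.333 - (-1)·1.190) / (4) = -0.869
  y = (4 - (-2)·-0.869 - (3)·1.190) / (6) = -0.218
  z = (-5 - (-3)·-0.869 - (1)·-0.218) / (-7) = 1.056
Residual b − A·x = (0.968, 0.402, 0.003); ∞-norm = 0.968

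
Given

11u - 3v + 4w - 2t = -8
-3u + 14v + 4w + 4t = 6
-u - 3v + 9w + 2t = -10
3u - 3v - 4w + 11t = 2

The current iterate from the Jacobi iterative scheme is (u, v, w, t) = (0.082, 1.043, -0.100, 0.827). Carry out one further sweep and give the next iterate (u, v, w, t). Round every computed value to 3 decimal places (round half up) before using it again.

One sweep:
  u = (-8 - (-3)·1.043 - (4)·-0.100 - (-2)·0.827) / (11) = -0.256
  v = (6 - (-3)·0.082 - (4)·-0.100 - (4)·0.827) / (14) = 0.238
  w = (-10 - (-1)·0.082 - (-3)·1.043 - (2)·0.827) / (9) = -0.938
  t = (2 - (3)·0.082 - (-3)·1.043 - (-4)·-0.100) / (11) = 0.408

(-0.256, 0.238, -0.938, 0.408)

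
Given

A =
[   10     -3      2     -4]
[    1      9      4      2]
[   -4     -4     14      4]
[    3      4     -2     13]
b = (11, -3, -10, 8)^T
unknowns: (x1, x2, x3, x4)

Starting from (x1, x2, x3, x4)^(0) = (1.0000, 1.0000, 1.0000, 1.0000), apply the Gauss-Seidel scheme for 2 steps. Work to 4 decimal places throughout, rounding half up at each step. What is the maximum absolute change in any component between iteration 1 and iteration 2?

1.0066

Iteration 1:
  x1 = (11 - (-3)·1.0000 - (2)·1.0000 - (-4)·1.0000) / (10) = 1.6000
  x2 = (-3 - (1)·1.6000 - (4)·1.0000 - (2)·1.0000) / (9) = -1.1778
  x3 = (-10 - (-4)·1.6000 - (-4)·-1.1778 - (4)·1.0000) / (14) = -0.8794
  x4 = (8 - (3)·1.6000 - (4)·-1.1778 - (-2)·-0.8794) / (13) = 0.4733
Iteration 2:
  x1 = (11 - (-3)·-1.1778 - (2)·-0.8794 - (-4)·0.4733) / (10) = 1.1119
  x2 = (-3 - (1)·1.1119 - (4)·-0.8794 - (2)·0.4733) / (9) = -0.1712
  x3 = (-10 - (-4)·1.1119 - (-4)·-0.1712 - (4)·0.4733) / (14) = -0.5807
  x4 = (8 - (3)·1.1119 - (4)·-0.1712 - (-2)·-0.5807) / (13) = 0.3221
Change: (-0.4881, 1.0066, 0.2987, -0.1512) → max |·| = 1.0066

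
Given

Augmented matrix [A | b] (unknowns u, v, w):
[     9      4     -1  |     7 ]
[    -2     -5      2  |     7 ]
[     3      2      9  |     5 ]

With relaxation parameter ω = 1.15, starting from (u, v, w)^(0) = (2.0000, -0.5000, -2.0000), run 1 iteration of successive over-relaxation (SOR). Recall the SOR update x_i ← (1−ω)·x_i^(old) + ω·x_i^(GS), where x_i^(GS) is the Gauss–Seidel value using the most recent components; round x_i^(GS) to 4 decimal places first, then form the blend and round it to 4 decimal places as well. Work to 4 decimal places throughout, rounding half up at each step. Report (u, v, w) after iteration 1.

(0.5945, -2.7285, 1.4083)

Iteration 1:
  u: GS value = (7 - (4)·-0.5000 - (-1)·-2.0000) / (9) = 0.7778;  u ← (1−ω)·2.0000 + ω·0.7778 = 0.5945
  v: GS value = (7 - (-2)·0.5945 - (2)·-2.0000) / (-5) = -2.4378;  v ← (1−ω)·-0.5000 + ω·-2.4378 = -2.7285
  w: GS value = (5 - (3)·0.5945 - (2)·-2.7285) / (9) = 0.9637;  w ← (1−ω)·-2.0000 + ω·0.9637 = 1.4083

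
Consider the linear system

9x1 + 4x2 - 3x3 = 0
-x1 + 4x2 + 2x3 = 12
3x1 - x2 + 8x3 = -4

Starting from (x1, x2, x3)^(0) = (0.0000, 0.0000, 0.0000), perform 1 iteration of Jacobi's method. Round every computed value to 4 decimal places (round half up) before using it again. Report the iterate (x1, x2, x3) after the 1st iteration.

(0.0000, 3.0000, -0.5000)

Iteration 1:
  x1 = (0 - (4)·0.0000 - (-3)·0.0000) / (9) = 0.0000
  x2 = (12 - (-1)·0.0000 - (2)·0.0000) / (4) = 3.0000
  x3 = (-4 - (3)·0.0000 - (-1)·0.0000) / (8) = -0.5000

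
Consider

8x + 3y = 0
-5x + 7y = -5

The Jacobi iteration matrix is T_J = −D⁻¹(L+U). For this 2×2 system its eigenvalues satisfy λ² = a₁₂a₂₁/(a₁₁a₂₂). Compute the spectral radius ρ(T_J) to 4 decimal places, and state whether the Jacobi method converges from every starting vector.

a₁₂a₂₁/(a₁₁a₂₂) = (3)·(-5) / ((8)·(7)) = -0.267857
ρ = √|-0.267857| = √0.267857 = 0.5175
ρ < 1, so Jacobi converges

0.5175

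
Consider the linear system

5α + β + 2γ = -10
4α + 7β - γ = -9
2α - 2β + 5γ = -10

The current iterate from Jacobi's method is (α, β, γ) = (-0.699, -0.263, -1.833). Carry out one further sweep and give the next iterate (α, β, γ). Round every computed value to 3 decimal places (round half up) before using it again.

(-1.214, -1.148, -1.826)

One sweep:
  α = (-10 - (1)·-0.263 - (2)·-1.833) / (5) = -1.214
  β = (-9 - (4)·-0.699 - (-1)·-1.833) / (7) = -1.148
  γ = (-10 - (2)·-0.699 - (-2)·-0.263) / (5) = -1.826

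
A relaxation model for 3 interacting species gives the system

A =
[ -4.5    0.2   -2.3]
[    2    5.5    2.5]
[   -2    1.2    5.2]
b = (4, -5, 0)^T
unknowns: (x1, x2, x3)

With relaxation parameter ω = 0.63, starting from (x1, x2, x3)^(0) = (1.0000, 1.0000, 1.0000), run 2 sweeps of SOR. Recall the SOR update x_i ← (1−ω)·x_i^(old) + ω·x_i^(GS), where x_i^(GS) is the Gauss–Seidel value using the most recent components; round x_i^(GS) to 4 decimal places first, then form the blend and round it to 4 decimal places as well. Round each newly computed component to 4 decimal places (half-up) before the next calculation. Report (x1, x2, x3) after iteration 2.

Iteration 1:
  x1: GS value = (4 - (0.2)·1.0000 - (-2.3)·1.0000) / (-4.5) = -1.3556;  x1 ← (1−ω)·1.0000 + ω·-1.3556 = -0.4840
  x2: GS value = (-5 - (2)·-0.4840 - (2.5)·1.0000) / (5.5) = -1.1876;  x2 ← (1−ω)·1.0000 + ω·-1.1876 = -0.3782
  x3: GS value = (0 - (-2)·-0.4840 - (1.2)·-0.3782) / (5.2) = -0.0989;  x3 ← (1−ω)·1.0000 + ω·-0.0989 = 0.3077
Iteration 2:
  x1: GS value = (4 - (0.2)·-0.3782 - (-2.3)·0.3077) / (-4.5) = -1.0630;  x1 ← (1−ω)·-0.4840 + ω·-1.0630 = -0.8488
  x2: GS value = (-5 - (2)·-0.8488 - (2.5)·0.3077) / (5.5) = -0.7403;  x2 ← (1−ω)·-0.3782 + ω·-0.7403 = -0.6063
  x3: GS value = (0 - (-2)·-0.8488 - (1.2)·-0.6063) / (5.2) = -0.1865;  x3 ← (1−ω)·0.3077 + ω·-0.1865 = -0.0036

(-0.8488, -0.6063, -0.0036)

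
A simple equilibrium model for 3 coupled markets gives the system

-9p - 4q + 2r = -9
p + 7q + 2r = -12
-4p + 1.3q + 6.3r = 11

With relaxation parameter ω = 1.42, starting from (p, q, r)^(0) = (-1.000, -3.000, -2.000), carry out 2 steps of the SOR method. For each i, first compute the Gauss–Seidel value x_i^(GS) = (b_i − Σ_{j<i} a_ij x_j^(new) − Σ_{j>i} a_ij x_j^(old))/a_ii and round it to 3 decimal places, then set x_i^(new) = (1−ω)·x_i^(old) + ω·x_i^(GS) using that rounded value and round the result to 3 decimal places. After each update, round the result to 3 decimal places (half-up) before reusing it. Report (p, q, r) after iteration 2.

(2.764, -5.177, 3.797)

Iteration 1:
  p: GS value = (-9 - (-4)·-3.000 - (2)·-2.000) / (-9) = 1.889;  p ← (1−ω)·-1.000 + ω·1.889 = 3.102
  q: GS value = (-12 - (1)·3.102 - (2)·-2.000) / (7) = -1.586;  q ← (1−ω)·-3.000 + ω·-1.586 = -0.992
  r: GS value = (11 - (-4)·3.102 - (1.3)·-0.992) / (6.3) = 3.920;  r ← (1−ω)·-2.000 + ω·3.920 = 6.406
Iteration 2:
  p: GS value = (-9 - (-4)·-0.992 - (2)·6.406) / (-9) = 2.864;  p ← (1−ω)·3.102 + ω·2.864 = 2.764
  q: GS value = (-12 - (1)·2.764 - (2)·6.406) / (7) = -3.939;  q ← (1−ω)·-0.992 + ω·-3.939 = -5.177
  r: GS value = (11 - (-4)·2.764 - (1.3)·-5.177) / (6.3) = 4.569;  r ← (1−ω)·6.406 + ω·4.569 = 3.797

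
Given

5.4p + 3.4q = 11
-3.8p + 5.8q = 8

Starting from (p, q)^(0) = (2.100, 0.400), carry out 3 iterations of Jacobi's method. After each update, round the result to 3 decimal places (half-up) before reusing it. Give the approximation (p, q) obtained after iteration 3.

Iteration 1:
  p = (11 - (3.4)·0.400) / (5.4) = 1.785
  q = (8 - (-3.8)·2.100) / (5.8) = 2.755
Iteration 2:
  p = (11 - (3.4)·2.755) / (5.4) = 0.302
  q = (8 - (-3.8)·1.785) / (5.8) = 2.549
Iteration 3:
  p = (11 - (3.4)·2.549) / (5.4) = 0.432
  q = (8 - (-3.8)·0.302) / (5.8) = 1.577

(0.432, 1.577)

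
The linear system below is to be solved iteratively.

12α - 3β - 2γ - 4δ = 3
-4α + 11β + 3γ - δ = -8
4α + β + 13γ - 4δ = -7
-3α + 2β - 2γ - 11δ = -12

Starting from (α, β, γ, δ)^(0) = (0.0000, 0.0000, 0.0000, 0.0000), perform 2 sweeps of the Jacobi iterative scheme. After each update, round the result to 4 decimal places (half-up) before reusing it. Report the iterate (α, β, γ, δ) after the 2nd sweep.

(0.3421, -0.3903, -0.2238, 0.9884)

Iteration 1:
  α = (3 - (-3)·0.0000 - (-2)·0.0000 - (-4)·0.0000) / (12) = 0.2500
  β = (-8 - (-4)·0.0000 - (3)·0.0000 - (-1)·0.0000) / (11) = -0.7273
  γ = (-7 - (4)·0.0000 - (1)·0.0000 - (-4)·0.0000) / (13) = -0.5385
  δ = (-12 - (-3)·0.0000 - (2)·0.0000 - (-2)·0.0000) / (-11) = 1.0909
Iteration 2:
  α = (3 - (-3)·-0.7273 - (-2)·-0.5385 - (-4)·1.0909) / (12) = 0.3421
  β = (-8 - (-4)·0.2500 - (3)·-0.5385 - (-1)·1.0909) / (11) = -0.3903
  γ = (-7 - (4)·0.2500 - (1)·-0.7273 - (-4)·1.0909) / (13) = -0.2238
  δ = (-12 - (-3)·0.2500 - (2)·-0.7273 - (-2)·-0.5385) / (-11) = 0.9884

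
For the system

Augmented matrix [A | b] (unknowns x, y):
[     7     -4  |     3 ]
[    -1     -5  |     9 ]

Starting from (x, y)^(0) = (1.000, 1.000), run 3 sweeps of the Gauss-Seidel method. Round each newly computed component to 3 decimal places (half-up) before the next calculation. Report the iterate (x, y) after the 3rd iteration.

Iteration 1:
  x = (3 - (-4)·1.000) / (7) = 1.000
  y = (9 - (-1)·1.000) / (-5) = -2.000
Iteration 2:
  x = (3 - (-4)·-2.000) / (7) = -0.714
  y = (9 - (-1)·-0.714) / (-5) = -1.657
Iteration 3:
  x = (3 - (-4)·-1.657) / (7) = -0.518
  y = (9 - (-1)·-0.518) / (-5) = -1.696

(-0.518, -1.696)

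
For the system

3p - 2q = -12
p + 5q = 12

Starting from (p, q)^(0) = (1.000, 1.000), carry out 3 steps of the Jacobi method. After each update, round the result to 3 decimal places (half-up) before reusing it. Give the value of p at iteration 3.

-1.955

Iteration 1:
  p = (-12 - (-2)·1.000) / (3) = -3.333
  q = (12 - (1)·1.000) / (5) = 2.200
Iteration 2:
  p = (-12 - (-2)·2.200) / (3) = -2.533
  q = (12 - (1)·-3.333) / (5) = 3.067
Iteration 3:
  p = (-12 - (-2)·3.067) / (3) = -1.955
  q = (12 - (1)·-2.533) / (5) = 2.907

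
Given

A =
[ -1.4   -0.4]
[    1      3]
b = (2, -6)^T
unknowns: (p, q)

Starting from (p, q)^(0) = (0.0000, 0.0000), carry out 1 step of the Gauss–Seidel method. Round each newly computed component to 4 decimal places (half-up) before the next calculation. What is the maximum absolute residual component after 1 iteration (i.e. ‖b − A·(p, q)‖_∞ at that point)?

Iteration 1:
  p = (2 - (-0.4)·0.0000) / (-1.4) = -1.4286
  q = (-6 - (1)·-1.4286) / (3) = -1.5238
Residual b − A·x = (-0.6096, 0.0000); ∞-norm = 0.6096

0.6096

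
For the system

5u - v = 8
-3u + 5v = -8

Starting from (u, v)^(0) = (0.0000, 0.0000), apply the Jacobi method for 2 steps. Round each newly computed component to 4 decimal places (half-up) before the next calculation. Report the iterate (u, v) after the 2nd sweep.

Iteration 1:
  u = (8 - (-1)·0.0000) / (5) = 1.6000
  v = (-8 - (-3)·0.0000) / (5) = -1.6000
Iteration 2:
  u = (8 - (-1)·-1.6000) / (5) = 1.2800
  v = (-8 - (-3)·1.6000) / (5) = -0.6400

(1.2800, -0.6400)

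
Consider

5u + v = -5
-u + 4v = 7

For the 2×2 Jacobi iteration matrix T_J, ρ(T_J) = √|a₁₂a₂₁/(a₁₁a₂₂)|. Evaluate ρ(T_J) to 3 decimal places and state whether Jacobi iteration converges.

0.224

a₁₂a₂₁/(a₁₁a₂₂) = (1)·(-1) / ((5)·(4)) = -0.050000
ρ = √|-0.050000| = √0.050000 = 0.224
ρ < 1, so Jacobi converges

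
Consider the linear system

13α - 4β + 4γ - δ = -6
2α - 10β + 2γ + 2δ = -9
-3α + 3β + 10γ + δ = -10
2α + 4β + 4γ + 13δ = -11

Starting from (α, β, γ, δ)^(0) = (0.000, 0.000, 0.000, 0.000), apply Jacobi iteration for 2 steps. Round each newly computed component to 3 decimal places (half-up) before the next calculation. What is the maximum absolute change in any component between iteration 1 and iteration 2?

Iteration 1:
  α = (-6 - (-4)·0.000 - (4)·0.000 - (-1)·0.000) / (13) = -0.462
  β = (-9 - (2)·0.000 - (2)·0.000 - (2)·0.000) / (-10) = 0.900
  γ = (-10 - (-3)·0.000 - (3)·0.000 - (1)·0.000) / (10) = -1.000
  δ = (-11 - (2)·0.000 - (4)·0.000 - (4)·0.000) / (13) = -0.846
Iteration 2:
  α = (-6 - (-4)·0.900 - (4)·-1.000 - (-1)·-0.846) / (13) = 0.058
  β = (-9 - (2)·-0.462 - (2)·-1.000 - (2)·-0.846) / (-10) = 0.438
  γ = (-10 - (-3)·-0.462 - (3)·0.900 - (1)·-0.846) / (10) = -1.324
  δ = (-11 - (2)·-0.462 - (4)·0.900 - (4)·-1.000) / (13) = -0.744
Change: (0.520, -0.462, -0.324, 0.102) → max |·| = 0.520

0.520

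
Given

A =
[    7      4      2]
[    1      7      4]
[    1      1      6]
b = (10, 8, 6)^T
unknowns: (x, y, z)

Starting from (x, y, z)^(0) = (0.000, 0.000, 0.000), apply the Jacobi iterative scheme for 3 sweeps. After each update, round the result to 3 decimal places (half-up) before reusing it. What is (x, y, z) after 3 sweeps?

Iteration 1:
  x = (10 - (4)·0.000 - (2)·0.000) / (7) = 1.429
  y = (8 - (1)·0.000 - (4)·0.000) / (7) = 1.143
  z = (6 - (1)·0.000 - (1)·0.000) / (6) = 1.000
Iteration 2:
  x = (10 - (4)·1.143 - (2)·1.000) / (7) = 0.490
  y = (8 - (1)·1.429 - (4)·1.000) / (7) = 0.367
  z = (6 - (1)·1.429 - (1)·1.143) / (6) = 0.571
Iteration 3:
  x = (10 - (4)·0.367 - (2)·0.571) / (7) = 1.056
  y = (8 - (1)·0.490 - (4)·0.571) / (7) = 0.747
  z = (6 - (1)·0.490 - (1)·0.367) / (6) = 0.857

(1.056, 0.747, 0.857)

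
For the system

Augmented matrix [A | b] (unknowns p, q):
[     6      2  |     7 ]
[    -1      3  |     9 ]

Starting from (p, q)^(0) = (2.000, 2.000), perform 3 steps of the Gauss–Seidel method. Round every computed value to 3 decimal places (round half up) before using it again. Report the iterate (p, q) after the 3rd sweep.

Iteration 1:
  p = (7 - (2)·2.000) / (6) = 0.500
  q = (9 - (-1)·0.500) / (3) = 3.167
Iteration 2:
  p = (7 - (2)·3.167) / (6) = 0.111
  q = (9 - (-1)·0.111) / (3) = 3.037
Iteration 3:
  p = (7 - (2)·3.037) / (6) = 0.154
  q = (9 - (-1)·0.154) / (3) = 3.051

(0.154, 3.051)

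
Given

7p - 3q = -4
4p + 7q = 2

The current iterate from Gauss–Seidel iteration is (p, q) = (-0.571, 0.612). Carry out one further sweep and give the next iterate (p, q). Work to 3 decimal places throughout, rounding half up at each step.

One sweep:
  p = (-4 - (-3)·0.612) / (7) = -0.309
  q = (2 - (4)·-0.309) / (7) = 0.462

(-0.309, 0.462)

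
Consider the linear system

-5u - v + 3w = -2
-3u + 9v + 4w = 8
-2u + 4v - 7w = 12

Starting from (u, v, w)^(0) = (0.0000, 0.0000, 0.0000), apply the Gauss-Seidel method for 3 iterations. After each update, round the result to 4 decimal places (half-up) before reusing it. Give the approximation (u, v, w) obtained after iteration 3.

(-0.3543, 1.1431, -0.9599)

Iteration 1:
  u = (-2 - (-1)·0.0000 - (3)·0.0000) / (-5) = 0.4000
  v = (8 - (-3)·0.4000 - (4)·0.0000) / (9) = 1.0222
  w = (12 - (-2)·0.4000 - (4)·1.0222) / (-7) = -1.2445
Iteration 2:
  u = (-2 - (-1)·1.0222 - (3)·-1.2445) / (-5) = -0.5511
  v = (8 - (-3)·-0.5511 - (4)·-1.2445) / (9) = 1.2583
  w = (12 - (-2)·-0.5511 - (4)·1.2583) / (-7) = -0.8378
Iteration 3:
  u = (-2 - (-1)·1.2583 - (3)·-0.8378) / (-5) = -0.3543
  v = (8 - (-3)·-0.3543 - (4)·-0.8378) / (9) = 1.1431
  w = (12 - (-2)·-0.3543 - (4)·1.1431) / (-7) = -0.9599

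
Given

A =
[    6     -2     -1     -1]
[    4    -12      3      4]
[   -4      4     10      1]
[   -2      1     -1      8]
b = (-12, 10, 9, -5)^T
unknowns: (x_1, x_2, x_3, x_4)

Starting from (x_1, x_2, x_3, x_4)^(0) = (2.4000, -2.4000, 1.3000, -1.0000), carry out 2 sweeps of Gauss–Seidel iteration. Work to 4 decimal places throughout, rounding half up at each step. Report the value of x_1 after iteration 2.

-2.6551

Iteration 1:
  x_1 = (-12 - (-2)·-2.4000 - (-1)·1.3000 - (-1)·-1.0000) / (6) = -2.7500
  x_2 = (10 - (4)·-2.7500 - (3)·1.3000 - (4)·-1.0000) / (-12) = -1.7583
  x_3 = (9 - (-4)·-2.7500 - (4)·-1.7583 - (1)·-1.0000) / (10) = 0.6033
  x_4 = (-5 - (-2)·-2.7500 - (1)·-1.7583 - (-1)·0.6033) / (8) = -1.0173
Iteration 2:
  x_1 = (-12 - (-2)·-1.7583 - (-1)·0.6033 - (-1)·-1.0173) / (6) = -2.6551
  x_2 = (10 - (4)·-2.6551 - (3)·0.6033 - (4)·-1.0173) / (-12) = -1.9066
  x_3 = (9 - (-4)·-2.6551 - (4)·-1.9066 - (1)·-1.0173) / (10) = 0.7023
  x_4 = (-5 - (-2)·-2.6551 - (1)·-1.9066 - (-1)·0.7023) / (8) = -0.9627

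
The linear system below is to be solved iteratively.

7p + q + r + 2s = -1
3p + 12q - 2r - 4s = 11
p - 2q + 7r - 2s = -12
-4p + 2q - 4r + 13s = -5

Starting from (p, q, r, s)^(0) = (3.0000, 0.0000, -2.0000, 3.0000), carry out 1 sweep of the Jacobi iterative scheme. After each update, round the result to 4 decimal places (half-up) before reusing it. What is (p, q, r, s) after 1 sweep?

(-0.7143, 0.8333, -1.2857, -0.0769)

Iteration 1:
  p = (-1 - (1)·0.0000 - (1)·-2.0000 - (2)·3.0000) / (7) = -0.7143
  q = (11 - (3)·3.0000 - (-2)·-2.0000 - (-4)·3.0000) / (12) = 0.8333
  r = (-12 - (1)·3.0000 - (-2)·0.0000 - (-2)·3.0000) / (7) = -1.2857
  s = (-5 - (-4)·3.0000 - (2)·0.0000 - (-4)·-2.0000) / (13) = -0.0769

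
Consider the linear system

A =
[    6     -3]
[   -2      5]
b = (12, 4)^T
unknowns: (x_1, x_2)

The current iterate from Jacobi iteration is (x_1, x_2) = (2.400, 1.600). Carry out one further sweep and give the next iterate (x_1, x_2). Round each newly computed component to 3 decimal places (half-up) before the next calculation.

One sweep:
  x_1 = (12 - (-3)·1.600) / (6) = 2.800
  x_2 = (4 - (-2)·2.400) / (5) = 1.760

(2.800, 1.760)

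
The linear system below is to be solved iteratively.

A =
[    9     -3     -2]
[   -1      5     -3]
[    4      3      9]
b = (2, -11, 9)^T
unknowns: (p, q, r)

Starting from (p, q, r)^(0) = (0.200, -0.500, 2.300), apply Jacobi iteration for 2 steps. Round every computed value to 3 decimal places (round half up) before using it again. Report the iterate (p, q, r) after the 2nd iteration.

Iteration 1:
  p = (2 - (-3)·-0.500 - (-2)·2.300) / (9) = 0.567
  q = (-11 - (-1)·0.200 - (-3)·2.300) / (5) = -0.780
  r = (9 - (4)·0.200 - (3)·-0.500) / (9) = 1.078
Iteration 2:
  p = (2 - (-3)·-0.780 - (-2)·1.078) / (9) = 0.202
  q = (-11 - (-1)·0.567 - (-3)·1.078) / (5) = -1.440
  r = (9 - (4)·0.567 - (3)·-0.780) / (9) = 1.008

(0.202, -1.440, 1.008)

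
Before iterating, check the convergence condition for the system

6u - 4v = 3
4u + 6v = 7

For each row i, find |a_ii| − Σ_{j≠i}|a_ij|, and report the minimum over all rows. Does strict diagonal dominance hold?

row 1: |6| − (4) = 2
row 2: |6| − (4) = 2
minimum over rows = 2 → strictly diagonally dominant (convergence guaranteed)

2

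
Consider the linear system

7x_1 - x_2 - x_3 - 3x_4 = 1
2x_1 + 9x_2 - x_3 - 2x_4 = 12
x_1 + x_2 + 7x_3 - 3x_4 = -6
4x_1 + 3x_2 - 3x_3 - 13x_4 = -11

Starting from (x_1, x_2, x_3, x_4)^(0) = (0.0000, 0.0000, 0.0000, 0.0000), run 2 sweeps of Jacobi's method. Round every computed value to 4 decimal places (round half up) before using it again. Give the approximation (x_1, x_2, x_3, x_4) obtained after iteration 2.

Iteration 1:
  x_1 = (1 - (-1)·0.0000 - (-1)·0.0000 - (-3)·0.0000) / (7) = 0.1429
  x_2 = (12 - (2)·0.0000 - (-1)·0.0000 - (-2)·0.0000) / (9) = 1.3333
  x_3 = (-6 - (1)·0.0000 - (1)·0.0000 - (-3)·0.0000) / (7) = -0.8571
  x_4 = (-11 - (4)·0.0000 - (3)·0.0000 - (-3)·0.0000) / (-13) = 0.8462
Iteration 2:
  x_1 = (1 - (-1)·1.3333 - (-1)·-0.8571 - (-3)·0.8462) / (7) = 0.5735
  x_2 = (12 - (2)·0.1429 - (-1)·-0.8571 - (-2)·0.8462) / (9) = 1.3944
  x_3 = (-6 - (1)·0.1429 - (1)·1.3333 - (-3)·0.8462) / (7) = -0.7054
  x_4 = (-11 - (4)·0.1429 - (3)·1.3333 - (-3)·-0.8571) / (-13) = 1.3956

(0.5735, 1.3944, -0.7054, 1.3956)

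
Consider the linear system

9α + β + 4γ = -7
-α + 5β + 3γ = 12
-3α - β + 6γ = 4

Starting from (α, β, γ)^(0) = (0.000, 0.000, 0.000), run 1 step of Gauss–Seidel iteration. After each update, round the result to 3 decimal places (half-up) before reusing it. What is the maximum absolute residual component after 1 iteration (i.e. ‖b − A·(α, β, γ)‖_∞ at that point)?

4.850

Iteration 1:
  α = (-7 - (1)·0.000 - (4)·0.000) / (9) = -0.778
  β = (12 - (-1)·-0.778 - (3)·0.000) / (5) = 2.244
  γ = (4 - (-3)·-0.778 - (-1)·2.244) / (6) = 0.652
Residual b − A·x = (-4.850, -1.954, -0.002); ∞-norm = 4.850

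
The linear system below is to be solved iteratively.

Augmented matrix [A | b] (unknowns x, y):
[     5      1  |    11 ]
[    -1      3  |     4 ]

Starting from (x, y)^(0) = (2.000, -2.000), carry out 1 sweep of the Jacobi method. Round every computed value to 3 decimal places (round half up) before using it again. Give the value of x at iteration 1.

Iteration 1:
  x = (11 - (1)·-2.000) / (5) = 2.600
  y = (4 - (-1)·2.000) / (3) = 2.000

2.600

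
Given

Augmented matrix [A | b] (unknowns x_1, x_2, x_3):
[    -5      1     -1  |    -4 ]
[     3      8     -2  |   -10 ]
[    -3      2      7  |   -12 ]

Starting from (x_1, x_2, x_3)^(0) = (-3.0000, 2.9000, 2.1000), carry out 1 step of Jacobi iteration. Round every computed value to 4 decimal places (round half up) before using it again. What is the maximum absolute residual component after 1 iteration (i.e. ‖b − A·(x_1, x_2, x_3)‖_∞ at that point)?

23.7372

Iteration 1:
  x_1 = (-4 - (1)·2.9000 - (-1)·2.1000) / (-5) = 0.9600
  x_2 = (-10 - (3)·-3.0000 - (-2)·2.1000) / (8) = 0.4000
  x_3 = (-12 - (-3)·-3.0000 - (2)·2.9000) / (7) = -3.8286
Residual b − A·x = (-3.4286, -23.7372, 16.8802); ∞-norm = 23.7372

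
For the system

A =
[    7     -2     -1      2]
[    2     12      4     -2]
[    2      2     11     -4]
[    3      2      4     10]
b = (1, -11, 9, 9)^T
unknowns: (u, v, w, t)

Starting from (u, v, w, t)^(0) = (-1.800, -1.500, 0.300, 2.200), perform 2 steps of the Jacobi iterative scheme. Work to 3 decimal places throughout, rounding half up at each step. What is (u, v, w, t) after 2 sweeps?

(-0.103, -1.241, 1.629, 0.344)

Iteration 1:
  u = (1 - (-2)·-1.500 - (-1)·0.300 - (2)·2.200) / (7) = -0.871
  v = (-11 - (2)·-1.800 - (4)·0.300 - (-2)·2.200) / (12) = -0.350
  w = (9 - (2)·-1.800 - (2)·-1.500 - (-4)·2.200) / (11) = 2.218
  t = (9 - (3)·-1.800 - (2)·-1.500 - (4)·0.300) / (10) = 1.620
Iteration 2:
  u = (1 - (-2)·-0.350 - (-1)·2.218 - (2)·1.620) / (7) = -0.103
  v = (-11 - (2)·-0.871 - (4)·2.218 - (-2)·1.620) / (12) = -1.241
  w = (9 - (2)·-0.871 - (2)·-0.350 - (-4)·1.620) / (11) = 1.629
  t = (9 - (3)·-0.871 - (2)·-0.350 - (4)·2.218) / (10) = 0.344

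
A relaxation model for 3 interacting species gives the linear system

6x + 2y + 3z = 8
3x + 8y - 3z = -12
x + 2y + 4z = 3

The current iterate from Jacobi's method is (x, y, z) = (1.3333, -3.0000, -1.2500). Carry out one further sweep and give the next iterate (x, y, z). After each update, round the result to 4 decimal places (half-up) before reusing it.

(2.9583, -2.4687, 1.9167)

One sweep:
  x = (8 - (2)·-3.0000 - (3)·-1.2500) / (6) = 2.9583
  y = (-12 - (3)·1.3333 - (-3)·-1.2500) / (8) = -2.4687
  z = (3 - (1)·1.3333 - (2)·-3.0000) / (4) = 1.9167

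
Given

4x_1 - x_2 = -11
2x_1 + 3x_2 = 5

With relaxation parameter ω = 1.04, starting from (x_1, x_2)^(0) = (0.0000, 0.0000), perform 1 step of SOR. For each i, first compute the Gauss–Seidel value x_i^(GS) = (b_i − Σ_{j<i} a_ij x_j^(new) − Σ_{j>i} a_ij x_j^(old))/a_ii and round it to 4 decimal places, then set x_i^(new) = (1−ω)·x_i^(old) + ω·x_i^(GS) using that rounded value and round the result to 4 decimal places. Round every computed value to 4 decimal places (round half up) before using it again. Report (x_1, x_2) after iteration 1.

(-2.8600, 3.7162)

Iteration 1:
  x_1: GS value = (-11 - (-1)·0.0000) / (4) = -2.7500;  x_1 ← (1−ω)·0.0000 + ω·-2.7500 = -2.8600
  x_2: GS value = (5 - (2)·-2.8600) / (3) = 3.5733;  x_2 ← (1−ω)·0.0000 + ω·3.5733 = 3.7162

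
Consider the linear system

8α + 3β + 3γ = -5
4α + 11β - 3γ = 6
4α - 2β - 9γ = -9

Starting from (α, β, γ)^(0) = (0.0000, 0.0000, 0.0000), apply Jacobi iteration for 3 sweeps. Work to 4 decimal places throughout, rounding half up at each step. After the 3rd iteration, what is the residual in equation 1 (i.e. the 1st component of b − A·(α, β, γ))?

0.8001

Iteration 1:
  α = (-5 - (3)·0.0000 - (3)·0.0000) / (8) = -0.6250
  β = (6 - (4)·0.0000 - (-3)·0.0000) / (11) = 0.5455
  γ = (-9 - (4)·0.0000 - (-2)·0.0000) / (-9) = 1.0000
Iteration 2:
  α = (-5 - (3)·0.5455 - (3)·1.0000) / (8) = -1.2046
  β = (6 - (4)·-0.6250 - (-3)·1.0000) / (11) = 1.0455
  γ = (-9 - (4)·-0.6250 - (-2)·0.5455) / (-9) = 0.6010
Iteration 3:
  α = (-5 - (3)·1.0455 - (3)·0.6010) / (8) = -1.2424
  β = (6 - (4)·-1.2046 - (-3)·0.6010) / (11) = 1.1474
  γ = (-9 - (4)·-1.2046 - (-2)·1.0455) / (-9) = 0.2323
Residual b − A·x = (0.8001, -0.9549, 0.3551)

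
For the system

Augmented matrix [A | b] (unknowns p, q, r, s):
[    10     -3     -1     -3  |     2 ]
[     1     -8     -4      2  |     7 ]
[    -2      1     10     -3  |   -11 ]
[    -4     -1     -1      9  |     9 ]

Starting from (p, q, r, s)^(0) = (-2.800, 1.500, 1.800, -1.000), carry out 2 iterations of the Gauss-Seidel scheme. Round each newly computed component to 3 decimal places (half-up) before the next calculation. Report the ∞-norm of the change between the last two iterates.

1.828

Iteration 1:
  p = (2 - (-3)·1.500 - (-1)·1.800 - (-3)·-1.000) / (10) = 0.530
  q = (7 - (1)·0.530 - (-4)·1.800 - (2)·-1.000) / (-8) = -1.959
  r = (-11 - (-2)·0.530 - (1)·-1.959 - (-3)·-1.000) / (10) = -1.098
  s = (9 - (-4)·0.530 - (-1)·-1.959 - (-1)·-1.098) / (9) = 0.896
Iteration 2:
  p = (2 - (-3)·-1.959 - (-1)·-1.098 - (-3)·0.896) / (10) = -0.229
  q = (7 - (1)·-0.229 - (-4)·-1.098 - (2)·0.896) / (-8) = -0.131
  r = (-11 - (-2)·-0.229 - (1)·-0.131 - (-3)·0.896) / (10) = -0.864
  s = (9 - (-4)·-0.229 - (-1)·-0.131 - (-1)·-0.864) / (9) = 0.788
Change: (-0.759, 1.828, 0.234, -0.108) → max |·| = 1.828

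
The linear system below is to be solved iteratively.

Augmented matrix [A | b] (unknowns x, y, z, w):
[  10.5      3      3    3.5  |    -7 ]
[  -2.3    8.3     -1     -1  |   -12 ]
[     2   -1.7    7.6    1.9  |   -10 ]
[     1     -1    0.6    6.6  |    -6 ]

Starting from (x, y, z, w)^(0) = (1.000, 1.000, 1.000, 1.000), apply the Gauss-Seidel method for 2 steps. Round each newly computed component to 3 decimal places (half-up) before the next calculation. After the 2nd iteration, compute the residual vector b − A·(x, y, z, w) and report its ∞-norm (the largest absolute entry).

1.138

Iteration 1:
  x = (-7 - (3)·1.000 - (3)·1.000 - (3.5)·1.000) / (10.5) = -1.571
  y = (-12 - (-2.3)·-1.571 - (-1)·1.000 - (-1)·1.000) / (8.3) = -1.640
  z = (-10 - (2)·-1.571 - (-1.7)·-1.640 - (1.9)·1.000) / (7.6) = -1.519
  w = (-6 - (1)·-1.571 - (-1)·-1.640 - (0.6)·-1.519) / (6.6) = -0.781
Iteration 2:
  x = (-7 - (3)·-1.640 - (3)·-1.519 - (3.5)·-0.781) / (10.5) = 0.496
  y = (-12 - (-2.3)·0.496 - (-1)·-1.519 - (-1)·-0.781) / (8.3) = -1.585
  z = (-10 - (2)·0.496 - (-1.7)·-1.585 - (1.9)·-0.781) / (7.6) = -1.606
  w = (-6 - (1)·0.496 - (-1)·-1.585 - (0.6)·-1.606) / (6.6) = -1.078
Residual b − A·x = (1.138, -0.388, 0.567, -0.003); ∞-norm = 1.138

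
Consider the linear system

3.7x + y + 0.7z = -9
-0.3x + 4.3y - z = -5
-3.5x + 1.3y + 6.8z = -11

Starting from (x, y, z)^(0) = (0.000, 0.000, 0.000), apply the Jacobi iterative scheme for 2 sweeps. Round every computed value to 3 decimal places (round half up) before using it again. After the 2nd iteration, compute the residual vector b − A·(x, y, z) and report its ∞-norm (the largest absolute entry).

2.879

Iteration 1:
  x = (-9 - (1)·0.000 - (0.7)·0.000) / (3.7) = -2.432
  y = (-5 - (-0.3)·0.000 - (-1)·0.000) / (4.3) = -1.163
  z = (-11 - (-3.5)·0.000 - (1.3)·0.000) / (6.8) = -1.618
Iteration 2:
  x = (-9 - (1)·-1.163 - (0.7)·-1.618) / (3.7) = -1.812
  y = (-5 - (-0.3)·-2.432 - (-1)·-1.618) / (4.3) = -1.709
  z = (-11 - (-3.5)·-2.432 - (1.3)·-1.163) / (6.8) = -2.647
Residual b − A·x = (1.266, -0.842, 2.879); ∞-norm = 2.879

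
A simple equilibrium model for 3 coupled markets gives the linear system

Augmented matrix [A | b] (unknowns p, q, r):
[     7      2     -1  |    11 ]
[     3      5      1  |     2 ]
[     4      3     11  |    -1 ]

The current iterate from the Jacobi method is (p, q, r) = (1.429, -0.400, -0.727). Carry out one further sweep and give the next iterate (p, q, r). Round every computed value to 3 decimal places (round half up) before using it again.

(1.582, -0.312, -0.501)

One sweep:
  p = (11 - (2)·-0.400 - (-1)·-0.727) / (7) = 1.582
  q = (2 - (3)·1.429 - (1)·-0.727) / (5) = -0.312
  r = (-1 - (4)·1.429 - (3)·-0.400) / (11) = -0.501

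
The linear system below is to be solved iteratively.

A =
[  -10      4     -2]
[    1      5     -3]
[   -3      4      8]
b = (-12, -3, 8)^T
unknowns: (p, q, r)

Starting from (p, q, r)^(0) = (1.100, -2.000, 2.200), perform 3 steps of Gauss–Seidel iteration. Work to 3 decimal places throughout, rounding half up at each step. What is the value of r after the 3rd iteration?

1.079

Iteration 1:
  p = (-12 - (4)·-2.000 - (-2)·2.200) / (-10) = -0.040
  q = (-3 - (1)·-0.040 - (-3)·2.200) / (5) = 0.728
  r = (8 - (-3)·-0.040 - (4)·0.728) / (8) = 0.621
Iteration 2:
  p = (-12 - (4)·0.728 - (-2)·0.621) / (-10) = 1.367
  q = (-3 - (1)·1.367 - (-3)·0.621) / (5) = -0.501
  r = (8 - (-3)·1.367 - (4)·-0.501) / (8) = 1.763
Iteration 3:
  p = (-12 - (4)·-0.501 - (-2)·1.763) / (-10) = 0.647
  q = (-3 - (1)·0.647 - (-3)·1.763) / (5) = 0.328
  r = (8 - (-3)·0.647 - (4)·0.328) / (8) = 1.079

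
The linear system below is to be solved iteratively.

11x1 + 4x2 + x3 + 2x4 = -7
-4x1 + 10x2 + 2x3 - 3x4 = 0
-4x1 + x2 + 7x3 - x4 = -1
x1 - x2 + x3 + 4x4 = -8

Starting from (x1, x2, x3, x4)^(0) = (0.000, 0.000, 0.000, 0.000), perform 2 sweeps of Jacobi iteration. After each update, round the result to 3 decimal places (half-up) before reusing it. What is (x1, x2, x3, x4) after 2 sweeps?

Iteration 1:
  x1 = (-7 - (4)·0.000 - (1)·0.000 - (2)·0.000) / (11) = -0.636
  x2 = (0 - (-4)·0.000 - (2)·0.000 - (-3)·0.000) / (10) = 0.000
  x3 = (-1 - (-4)·0.000 - (1)·0.000 - (-1)·0.000) / (7) = -0.143
  x4 = (-8 - (1)·0.000 - (-1)·0.000 - (1)·0.000) / (4) = -2.000
Iteration 2:
  x1 = (-7 - (4)·0.000 - (1)·-0.143 - (2)·-2.000) / (11) = -0.260
  x2 = (0 - (-4)·-0.636 - (2)·-0.143 - (-3)·-2.000) / (10) = -0.826
  x3 = (-1 - (-4)·-0.636 - (1)·0.000 - (-1)·-2.000) / (7) = -0.792
  x4 = (-8 - (1)·-0.636 - (-1)·0.000 - (1)·-0.143) / (4) = -1.805

(-0.260, -0.826, -0.792, -1.805)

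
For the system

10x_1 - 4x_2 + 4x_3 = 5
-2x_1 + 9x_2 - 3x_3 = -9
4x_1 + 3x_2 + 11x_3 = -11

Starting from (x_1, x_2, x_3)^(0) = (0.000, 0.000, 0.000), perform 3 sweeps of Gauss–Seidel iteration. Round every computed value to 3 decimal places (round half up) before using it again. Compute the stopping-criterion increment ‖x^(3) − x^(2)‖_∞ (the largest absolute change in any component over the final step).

Iteration 1:
  x_1 = (5 - (-4)·0.000 - (4)·0.000) / (10) = 0.500
  x_2 = (-9 - (-2)·0.500 - (-3)·0.000) / (9) = -0.889
  x_3 = (-11 - (4)·0.500 - (3)·-0.889) / (11) = -0.939
Iteration 2:
  x_1 = (5 - (-4)·-0.889 - (4)·-0.939) / (10) = 0.520
  x_2 = (-9 - (-2)·0.520 - (-3)·-0.939) / (9) = -1.197
  x_3 = (-11 - (4)·0.520 - (3)·-1.197) / (11) = -0.863
Iteration 3:
  x_1 = (5 - (-4)·-1.197 - (4)·-0.863) / (10) = 0.366
  x_2 = (-9 - (-2)·0.366 - (-3)·-0.863) / (9) = -1.206
  x_3 = (-11 - (4)·0.366 - (3)·-1.206) / (11) = -0.804
Change: (-0.154, -0.009, 0.059) → max |·| = 0.154

0.154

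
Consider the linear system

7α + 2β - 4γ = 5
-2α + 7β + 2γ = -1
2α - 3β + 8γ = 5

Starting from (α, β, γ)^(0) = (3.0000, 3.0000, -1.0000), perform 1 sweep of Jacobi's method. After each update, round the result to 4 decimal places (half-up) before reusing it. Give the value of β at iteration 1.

1.0000

Iteration 1:
  α = (5 - (2)·3.0000 - (-4)·-1.0000) / (7) = -0.7143
  β = (-1 - (-2)·3.0000 - (2)·-1.0000) / (7) = 1.0000
  γ = (5 - (2)·3.0000 - (-3)·3.0000) / (8) = 1.0000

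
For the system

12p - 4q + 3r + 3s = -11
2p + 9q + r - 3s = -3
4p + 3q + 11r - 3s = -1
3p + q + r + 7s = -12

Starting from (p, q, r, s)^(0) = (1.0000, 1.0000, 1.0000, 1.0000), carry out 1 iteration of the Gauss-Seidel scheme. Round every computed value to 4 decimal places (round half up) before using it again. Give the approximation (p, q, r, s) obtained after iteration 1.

Iteration 1:
  p = (-11 - (-4)·1.0000 - (3)·1.0000 - (3)·1.0000) / (12) = -1.0833
  q = (-3 - (2)·-1.0833 - (1)·1.0000 - (-3)·1.0000) / (9) = 0.1296
  r = (-1 - (4)·-1.0833 - (3)·0.1296 - (-3)·1.0000) / (11) = 0.5404
  s = (-12 - (3)·-1.0833 - (1)·0.1296 - (1)·0.5404) / (7) = -1.3457

(-1.0833, 0.1296, 0.5404, -1.3457)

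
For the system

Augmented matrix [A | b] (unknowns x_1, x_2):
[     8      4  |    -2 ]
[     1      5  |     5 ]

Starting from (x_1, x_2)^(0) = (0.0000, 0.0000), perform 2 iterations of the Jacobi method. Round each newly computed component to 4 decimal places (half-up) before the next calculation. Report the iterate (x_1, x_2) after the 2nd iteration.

Iteration 1:
  x_1 = (-2 - (4)·0.0000) / (8) = -0.2500
  x_2 = (5 - (1)·0.0000) / (5) = 1.0000
Iteration 2:
  x_1 = (-2 - (4)·1.0000) / (8) = -0.7500
  x_2 = (5 - (1)·-0.2500) / (5) = 1.0500

(-0.7500, 1.0500)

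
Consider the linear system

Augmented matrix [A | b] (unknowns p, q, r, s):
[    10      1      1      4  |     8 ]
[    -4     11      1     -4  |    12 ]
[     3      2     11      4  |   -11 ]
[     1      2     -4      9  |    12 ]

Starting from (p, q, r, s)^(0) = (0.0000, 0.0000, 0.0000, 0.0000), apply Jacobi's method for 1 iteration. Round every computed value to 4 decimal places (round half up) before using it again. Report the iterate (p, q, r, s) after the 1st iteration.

(0.8000, 1.0909, -1.0000, 1.3333)

Iteration 1:
  p = (8 - (1)·0.0000 - (1)·0.0000 - (4)·0.0000) / (10) = 0.8000
  q = (12 - (-4)·0.0000 - (1)·0.0000 - (-4)·0.0000) / (11) = 1.0909
  r = (-11 - (3)·0.0000 - (2)·0.0000 - (4)·0.0000) / (11) = -1.0000
  s = (12 - (1)·0.0000 - (2)·0.0000 - (-4)·0.0000) / (9) = 1.3333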